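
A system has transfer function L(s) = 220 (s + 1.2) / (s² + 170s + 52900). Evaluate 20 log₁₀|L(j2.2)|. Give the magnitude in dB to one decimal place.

-39.6 dB

|j2.2 + 1.2| = √(2.2² + 1.2²) = 2.506
|(j2.2)² + 170(j2.2) + 52900| = |52895 + j374| = 5.29e+04
|L(j2.2)| = 220 × 2.506 / 5.29e+04 = 0.010423
20 log₁₀(0.010423) = -39.64 dB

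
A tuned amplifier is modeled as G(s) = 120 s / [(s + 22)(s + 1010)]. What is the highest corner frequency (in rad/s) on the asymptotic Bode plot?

Break frequencies occur at each pole and zero magnitude: 22 rad/s, 1010 rad/s.
The highest is 1010 rad/s.

1010 rad/s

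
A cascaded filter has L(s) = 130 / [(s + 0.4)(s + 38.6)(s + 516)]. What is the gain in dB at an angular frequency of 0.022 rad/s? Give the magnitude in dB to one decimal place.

-35.8 dB

|j0.022 + 0.4| = √(0.022² + 0.4²) = 0.4006
|j0.022 + 38.6| = √(0.022² + 38.6²) = 38.6
|j0.022 + 516| = √(0.022² + 516²) = 516
|L(j0.022)| = 130 / (0.4006 × 38.6 × 516) = 0.016293
20 log₁₀(0.016293) = -35.76 dB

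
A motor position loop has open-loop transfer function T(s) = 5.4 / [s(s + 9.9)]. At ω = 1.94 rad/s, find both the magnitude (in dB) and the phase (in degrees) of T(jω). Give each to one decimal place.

|j1.94 + 9.9| = √(1.94² + 9.9²) = 10.09
|j1.94| = 1.94
|T(j1.94)| = 5.4 / (10.09 × 1.94) = 0.27591
20 log₁₀(0.27591) = -11.18 dB
∠(j1.94 + 9.9) = arctan(1.94/9.9) = 11.09°
∠(j1.94) = 90.00°
∠T(j1.94) = − (11.09° + 90.00°) = -101.09°

|T| = -11.2 dB, ∠T = -101.1°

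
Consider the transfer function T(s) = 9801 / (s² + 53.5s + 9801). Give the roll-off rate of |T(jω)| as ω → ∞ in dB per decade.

-40 dB/decade

With 0 zeros and 2 poles, the high-frequency asymptotic slope is 20 × (0 − 2) = -40 dB/decade.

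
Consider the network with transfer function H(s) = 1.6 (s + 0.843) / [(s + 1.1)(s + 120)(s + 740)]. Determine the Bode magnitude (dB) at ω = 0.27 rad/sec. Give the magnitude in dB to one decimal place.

|j0.27 + 0.843| = √(0.27² + 0.843²) = 0.8852
|j0.27 + 1.1| = √(0.27² + 1.1²) = 1.133
|j0.27 + 120| = √(0.27² + 120²) = 120
|j0.27 + 740| = √(0.27² + 740²) = 740
|H(j0.27)| = 1.6 × 0.8852 / (1.133 × 120 × 740) = 1.4081e-05
20 log₁₀(1.4081e-05) = -97.03 dB

-97.0 dB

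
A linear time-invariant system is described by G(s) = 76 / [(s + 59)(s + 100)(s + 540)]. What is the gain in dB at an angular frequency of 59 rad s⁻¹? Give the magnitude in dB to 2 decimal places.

|j59 + 59| = √(59² + 59²) = 83.44
|j59 + 100| = √(59² + 100²) = 116.1
|j59 + 540| = √(59² + 540²) = 543.2
|G(j59)| = 76 / (83.44 × 116.1 × 543.2) = 1.4442e-05
20 log₁₀(1.4442e-05) = -96.808 dB

-96.81 dB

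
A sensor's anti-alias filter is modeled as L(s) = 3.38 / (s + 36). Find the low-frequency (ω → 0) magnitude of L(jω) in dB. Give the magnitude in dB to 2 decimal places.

-20.55 dB

L(0) = 3.38 / 36 = 0.093889
20 log₁₀(0.093889) = -20.548 dB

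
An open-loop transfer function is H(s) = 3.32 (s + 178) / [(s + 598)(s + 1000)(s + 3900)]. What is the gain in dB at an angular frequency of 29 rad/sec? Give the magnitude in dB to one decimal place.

|j29 + 178| = √(29² + 178²) = 180.3
|j29 + 598| = √(29² + 598²) = 598.7
|j29 + 1000| = √(29² + 1000²) = 1000
|j29 + 3900| = √(29² + 3900²) = 3900
|H(j29)| = 3.32 × 180.3 / (598.7 × 1000 × 3900) = 2.5632e-07
20 log₁₀(2.5632e-07) = -131.82 dB

-131.8 dB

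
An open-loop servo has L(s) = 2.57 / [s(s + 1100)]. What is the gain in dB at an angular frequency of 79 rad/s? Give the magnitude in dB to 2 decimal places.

|j79 + 1100| = √(79² + 1100²) = 1103
|j79| = 79
|L(j79)| = 2.57 / (1103 × 79) = 2.9498e-05
20 log₁₀(2.9498e-05) = -90.604 dB

-90.60 dB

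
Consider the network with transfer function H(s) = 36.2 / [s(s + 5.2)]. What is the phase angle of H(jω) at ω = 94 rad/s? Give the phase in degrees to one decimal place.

-176.8°

∠(j94 + 5.2) = arctan(94/5.2) = 86.83°
∠(j94) = 90.00°
∠H(j94) = − (86.83° + 90.00°) = -176.83°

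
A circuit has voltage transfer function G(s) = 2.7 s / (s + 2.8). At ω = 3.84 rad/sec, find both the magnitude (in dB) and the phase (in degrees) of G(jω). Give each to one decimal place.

|j3.84| = 3.84
|j3.84 + 2.8| = √(3.84² + 2.8²) = 4.752
|G(j3.84)| = 2.7 × 3.84 / 4.752 = 2.1816
20 log₁₀(2.1816) = 6.78 dB
∠(j3.84) = 90.00°
∠(j3.84 + 2.8) = arctan(3.84/2.8) = 53.90°
∠G(j3.84) = 90.00° − 53.90° = 36.10°

|G| = 6.8 dB, ∠G = 36.1°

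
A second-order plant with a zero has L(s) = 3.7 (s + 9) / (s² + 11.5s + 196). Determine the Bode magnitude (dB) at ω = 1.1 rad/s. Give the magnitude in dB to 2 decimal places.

|j1.1 + 9| = √(1.1² + 9²) = 9.067
|(j1.1)² + 11.5(j1.1) + 196| = |194.79 + j12.65| = 195.2
|L(j1.1)| = 3.7 × 9.067 / 195.2 = 0.17186
20 log₁₀(0.17186) = -15.296 dB

-15.30 dB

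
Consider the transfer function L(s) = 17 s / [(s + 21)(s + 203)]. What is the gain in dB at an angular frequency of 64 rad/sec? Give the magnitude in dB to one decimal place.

|j64| = 64
|j64 + 21| = √(64² + 21²) = 67.36
|j64 + 203| = √(64² + 203²) = 212.8
|L(j64)| = 17 × 64 / (67.36 × 212.8) = 0.075888
20 log₁₀(0.075888) = -22.40 dB

-22.4 dB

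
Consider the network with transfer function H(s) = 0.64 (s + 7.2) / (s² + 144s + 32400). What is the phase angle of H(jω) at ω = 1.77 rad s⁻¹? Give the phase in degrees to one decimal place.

13.4 deg

∠(j1.77 + 7.2) = arctan(1.77/7.2) = 13.81°
∠[(j1.77)² + 144(j1.77) + 32400] = ∠[32397 + j254.88] = 0.45°
∠H(j1.77) = 13.81° − 0.45° = 13.36°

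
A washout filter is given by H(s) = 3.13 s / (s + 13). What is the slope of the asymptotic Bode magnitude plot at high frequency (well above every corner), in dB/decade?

With 1 zero and 1 pole, the high-frequency asymptotic slope is 20 × (1 − 1) = 0 dB/decade.

0 dB/decade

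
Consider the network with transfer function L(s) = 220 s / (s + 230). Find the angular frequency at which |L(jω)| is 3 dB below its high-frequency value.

230 rad/s

For a single-pole high-pass, the −3 dB point is at the pole: ω = 230 rad/s.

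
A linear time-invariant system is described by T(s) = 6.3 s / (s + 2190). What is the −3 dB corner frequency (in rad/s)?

2190 rad/s

For a single-pole high-pass, the −3 dB point is at the pole: ω = 2190 rad/s.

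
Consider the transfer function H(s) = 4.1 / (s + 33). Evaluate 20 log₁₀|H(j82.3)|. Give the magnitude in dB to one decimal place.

|j82.3 + 33| = √(82.3² + 33²) = 88.67
|H(j82.3)| = 4.1 / 88.67 = 0.046239
20 log₁₀(0.046239) = -26.70 dB

-26.7 dB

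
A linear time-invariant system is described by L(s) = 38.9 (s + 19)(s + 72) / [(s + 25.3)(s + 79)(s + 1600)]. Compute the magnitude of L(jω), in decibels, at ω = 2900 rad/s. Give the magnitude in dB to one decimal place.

|j2900 + 19| = √(2900² + 19²) = 2900
|j2900 + 72| = √(2900² + 72²) = 2901
|j2900 + 25.3| = √(2900² + 25.3²) = 2900
|j2900 + 79| = √(2900² + 79²) = 2901
|j2900 + 1600| = √(2900² + 1600²) = 3312
|L(j2900)| = 38.9 × 2900 × 2901 / (2900 × 2901 × 3312) = 0.011744
20 log₁₀(0.011744) = -38.60 dB

-38.6 dB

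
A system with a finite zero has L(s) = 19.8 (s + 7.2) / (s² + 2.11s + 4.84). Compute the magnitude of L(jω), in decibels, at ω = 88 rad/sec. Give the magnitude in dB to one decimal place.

-12.9 dB

|j88 + 7.2| = √(88² + 7.2²) = 88.29
|(j88)² + 2.11(j88) + 4.84| = |-7739.2 + j185.68| = 7741
|L(j88)| = 19.8 × 88.29 / 7741 = 0.22583
20 log₁₀(0.22583) = -12.92 dB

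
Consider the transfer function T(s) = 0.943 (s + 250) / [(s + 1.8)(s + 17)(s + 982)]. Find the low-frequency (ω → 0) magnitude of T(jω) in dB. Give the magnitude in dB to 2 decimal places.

-42.11 dB

T(0) = 0.943 × 250 / (1.8 × 17 × 982) = 0.0078455
20 log₁₀(0.0078455) = -42.108 dB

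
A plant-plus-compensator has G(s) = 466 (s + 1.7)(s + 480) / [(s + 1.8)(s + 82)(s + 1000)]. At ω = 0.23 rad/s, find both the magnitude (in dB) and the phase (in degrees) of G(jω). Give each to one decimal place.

|G| = 8.2 dB, ∠G = 0.3 deg

|j0.23 + 1.7| = √(0.23² + 1.7²) = 1.715
|j0.23 + 480| = √(0.23² + 480²) = 480
|j0.23 + 1.8| = √(0.23² + 1.8²) = 1.815
|j0.23 + 82| = √(0.23² + 82²) = 82
|j0.23 + 1000| = √(0.23² + 1000²) = 1000
|G(j0.23)| = 466 × 1.715 × 480 / (1.815 × 82 × 1000) = 2.5788
20 log₁₀(2.5788) = 8.23 dB
∠(j0.23 + 1.7) = arctan(0.23/1.7) = 7.70°
∠(j0.23 + 480) = arctan(0.23/480) = 0.03°
∠(j0.23 + 1.8) = arctan(0.23/1.8) = 7.28°
∠(j0.23 + 82) = arctan(0.23/82) = 0.16°
∠(j0.23 + 1000) = arctan(0.23/1000) = 0.01°
∠G(j0.23) = 7.70° + 0.03° − (7.28° + 0.16° + 0.01°) = 0.28°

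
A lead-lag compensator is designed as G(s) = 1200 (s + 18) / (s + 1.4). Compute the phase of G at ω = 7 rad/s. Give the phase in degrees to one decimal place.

∠(j7 + 18) = arctan(7/18) = 21.25°
∠(j7 + 1.4) = arctan(7/1.4) = 78.69°
∠G(j7) = 21.25° − 78.69° = -57.44°

-57.4°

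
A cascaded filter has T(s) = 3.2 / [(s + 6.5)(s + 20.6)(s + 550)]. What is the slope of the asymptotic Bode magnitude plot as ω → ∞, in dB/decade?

With 0 zeros and 3 poles, the high-frequency asymptotic slope is 20 × (0 − 3) = -60 dB/decade.

-60 dB/decade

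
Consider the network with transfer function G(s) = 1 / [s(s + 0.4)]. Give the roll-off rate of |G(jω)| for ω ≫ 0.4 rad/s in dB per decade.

With 0 zeros and 2 poles, the high-frequency asymptotic slope is 20 × (0 − 2) = -40 dB/decade.

-40 dB/decade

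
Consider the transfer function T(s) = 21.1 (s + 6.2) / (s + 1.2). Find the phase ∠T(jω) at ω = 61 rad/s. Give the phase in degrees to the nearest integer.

-5°

∠(j61 + 6.2) = arctan(61/6.2) = 84.20°
∠(j61 + 1.2) = arctan(61/1.2) = 88.87°
∠T(j61) = 84.20° − 88.87° = -4.68°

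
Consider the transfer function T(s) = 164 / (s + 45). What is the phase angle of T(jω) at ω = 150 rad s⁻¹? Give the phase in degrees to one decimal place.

∠(j150 + 45) = arctan(150/45) = 73.30°
∠T(j150) = −73.30° = -73.30°

-73.3°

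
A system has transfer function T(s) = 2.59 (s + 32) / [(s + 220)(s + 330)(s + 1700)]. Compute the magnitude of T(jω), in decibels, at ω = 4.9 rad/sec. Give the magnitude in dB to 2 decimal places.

-123.36 dB

|j4.9 + 32| = √(4.9² + 32²) = 32.37
|j4.9 + 220| = √(4.9² + 220²) = 220.1
|j4.9 + 330| = √(4.9² + 330²) = 330
|j4.9 + 1700| = √(4.9² + 1700²) = 1700
|T(j4.9)| = 2.59 × 32.37 / (220.1 × 330 × 1700) = 6.7911e-07
20 log₁₀(6.7911e-07) = -123.361 dB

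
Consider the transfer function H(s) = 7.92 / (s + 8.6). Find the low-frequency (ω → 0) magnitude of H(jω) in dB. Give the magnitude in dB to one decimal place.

-0.7 dB

H(0) = 7.92 / 8.6 = 0.92093
20 log₁₀(0.92093) = -0.72 dB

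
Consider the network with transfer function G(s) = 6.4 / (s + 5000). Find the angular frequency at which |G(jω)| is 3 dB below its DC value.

For a single-pole low-pass, the −3 dB point is at the pole: ω = 5000 rad/s.

5000 rad/s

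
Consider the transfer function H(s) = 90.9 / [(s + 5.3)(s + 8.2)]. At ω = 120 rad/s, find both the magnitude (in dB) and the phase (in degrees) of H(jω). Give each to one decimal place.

|j120 + 5.3| = √(120² + 5.3²) = 120.1
|j120 + 8.2| = √(120² + 8.2²) = 120.3
|H(j120)| = 90.9 / (120.1 × 120.3) = 0.0062917
20 log₁₀(0.0062917) = -44.02 dB
∠(j120 + 5.3) = arctan(120/5.3) = 87.47°
∠(j120 + 8.2) = arctan(120/8.2) = 86.09°
∠H(j120) = − (87.47° + 86.09°) = -173.56°

|H| = -44.0 dB, ∠H = -173.6°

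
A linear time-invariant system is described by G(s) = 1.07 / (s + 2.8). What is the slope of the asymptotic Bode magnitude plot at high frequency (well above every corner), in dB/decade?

-20 dB/decade

With 0 zeros and 1 pole, the high-frequency asymptotic slope is 20 × (0 − 1) = -20 dB/decade.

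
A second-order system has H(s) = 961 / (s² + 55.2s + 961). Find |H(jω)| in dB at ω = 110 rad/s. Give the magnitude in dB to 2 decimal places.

|(j110)² + 55.2(j110) + 961| = |-11139 + j6072| = 1.269e+04
|H(j110)| = 961 / 1.269e+04 = 0.07575
20 log₁₀(0.07575) = -22.412 dB

-22.41 dB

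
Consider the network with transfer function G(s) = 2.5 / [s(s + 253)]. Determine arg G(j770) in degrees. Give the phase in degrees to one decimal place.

-161.8°

∠(j770 + 253) = arctan(770/253) = 71.81°
∠(j770) = 90.00°
∠G(j770) = − (71.81° + 90.00°) = -161.81°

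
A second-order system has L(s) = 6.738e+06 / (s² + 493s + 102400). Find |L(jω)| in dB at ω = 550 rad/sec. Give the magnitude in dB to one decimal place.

|(j550)² + 493(j550) + 102400| = |-2.001e+05 + j2.7115e+05| = 3.37e+05
|L(j550)| = 6.738e+06 / 3.37e+05 = 19.995
20 log₁₀(19.995) = 26.02 dB

26.0 dB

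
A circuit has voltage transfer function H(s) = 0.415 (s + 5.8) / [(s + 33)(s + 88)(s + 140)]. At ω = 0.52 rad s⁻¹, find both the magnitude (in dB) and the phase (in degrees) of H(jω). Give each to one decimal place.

|H| = -104.5 dB, ∠H = 3.7 deg

|j0.52 + 5.8| = √(0.52² + 5.8²) = 5.823
|j0.52 + 33| = √(0.52² + 33²) = 33
|j0.52 + 88| = √(0.52² + 88²) = 88
|j0.52 + 140| = √(0.52² + 140²) = 140
|H(j0.52)| = 0.415 × 5.823 / (33 × 88 × 140) = 5.9433e-06
20 log₁₀(5.9433e-06) = -104.52 dB
∠(j0.52 + 5.8) = arctan(0.52/5.8) = 5.12°
∠(j0.52 + 33) = arctan(0.52/33) = 0.90°
∠(j0.52 + 88) = arctan(0.52/88) = 0.34°
∠(j0.52 + 140) = arctan(0.52/140) = 0.21°
∠H(j0.52) = 5.12° − (0.90° + 0.34° + 0.21°) = 3.67°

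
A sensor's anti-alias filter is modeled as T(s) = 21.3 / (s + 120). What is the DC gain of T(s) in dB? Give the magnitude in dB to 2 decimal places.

T(0) = 21.3 / 120 = 0.1775
20 log₁₀(0.1775) = -15.016 dB

-15.02 dB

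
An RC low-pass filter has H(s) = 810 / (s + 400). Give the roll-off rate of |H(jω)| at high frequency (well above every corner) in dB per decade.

With 0 zeros and 1 pole, the high-frequency asymptotic slope is 20 × (0 − 1) = -20 dB/decade.

-20 dB/decade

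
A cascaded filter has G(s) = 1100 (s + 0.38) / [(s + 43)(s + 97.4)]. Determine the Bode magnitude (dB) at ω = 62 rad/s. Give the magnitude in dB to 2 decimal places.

17.87 dB

|j62 + 0.38| = √(62² + 0.38²) = 62
|j62 + 43| = √(62² + 43²) = 75.45
|j62 + 97.4| = √(62² + 97.4²) = 115.5
|G(j62)| = 1100 × 62 / (75.45 × 115.5) = 7.8288
20 log₁₀(7.8288) = 17.874 dB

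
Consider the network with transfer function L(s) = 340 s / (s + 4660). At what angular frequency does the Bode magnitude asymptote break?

4660 rad/sec

The single real pole at s = −4660 gives a corner at ω = 4660 rad/sec.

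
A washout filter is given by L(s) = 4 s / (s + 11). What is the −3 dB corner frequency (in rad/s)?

For a single-pole high-pass, the −3 dB point is at the pole: ω = 11 rad/s.

11 rad/s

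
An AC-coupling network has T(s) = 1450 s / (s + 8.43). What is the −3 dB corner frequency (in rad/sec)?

For a single-pole high-pass, the −3 dB point is at the pole: ω = 8.43 rad/sec.

8.43 rad/sec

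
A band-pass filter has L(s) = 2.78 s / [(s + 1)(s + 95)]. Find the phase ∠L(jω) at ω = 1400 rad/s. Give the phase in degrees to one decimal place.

-86.1°

∠(j1400) = 90.00°
∠(j1400 + 1) = arctan(1400/1) = 89.96°
∠(j1400 + 95) = arctan(1400/95) = 86.12°
∠L(j1400) = 90.00° − (89.96° + 86.12°) = -86.08°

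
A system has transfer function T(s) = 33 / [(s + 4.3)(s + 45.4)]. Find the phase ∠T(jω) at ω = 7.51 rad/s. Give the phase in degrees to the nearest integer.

∠(j7.51 + 4.3) = arctan(7.51/4.3) = 60.21°
∠(j7.51 + 45.4) = arctan(7.51/45.4) = 9.39°
∠T(j7.51) = − (60.21° + 9.39°) = -69.60°

-70°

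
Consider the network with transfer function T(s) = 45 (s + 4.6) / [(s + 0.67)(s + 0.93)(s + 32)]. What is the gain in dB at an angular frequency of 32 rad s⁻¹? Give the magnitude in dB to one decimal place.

|j32 + 4.6| = √(32² + 4.6²) = 32.33
|j32 + 0.67| = √(32² + 0.67²) = 32.01
|j32 + 0.93| = √(32² + 0.93²) = 32.01
|j32 + 32| = √(32² + 32²) = 45.25
|T(j32)| = 45 × 32.33 / (32.01 × 32.01 × 45.25) = 0.031373
20 log₁₀(0.031373) = -30.07 dB

-30.1 dB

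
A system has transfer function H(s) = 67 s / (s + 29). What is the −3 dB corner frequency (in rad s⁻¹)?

29 rad s⁻¹

For a single-pole high-pass, the −3 dB point is at the pole: ω = 29 rad s⁻¹.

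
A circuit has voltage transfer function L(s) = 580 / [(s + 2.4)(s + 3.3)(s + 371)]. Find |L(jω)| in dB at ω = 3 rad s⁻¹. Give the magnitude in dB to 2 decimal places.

|j3 + 2.4| = √(3² + 2.4²) = 3.842
|j3 + 3.3| = √(3² + 3.3²) = 4.46
|j3 + 371| = √(3² + 371²) = 371
|L(j3)| = 580 / (3.842 × 4.46 × 371) = 0.091239
20 log₁₀(0.091239) = -20.796 dB

-20.80 dB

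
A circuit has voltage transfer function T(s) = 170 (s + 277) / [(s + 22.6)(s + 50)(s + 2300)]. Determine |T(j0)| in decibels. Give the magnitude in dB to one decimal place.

-34.8 dB

T(0) = 170 × 277 / (22.6 × 50 × 2300) = 0.018119
20 log₁₀(0.018119) = -34.84 dB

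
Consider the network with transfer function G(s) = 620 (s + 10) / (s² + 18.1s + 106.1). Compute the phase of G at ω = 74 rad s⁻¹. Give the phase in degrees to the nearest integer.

-84°

∠(j74 + 10) = arctan(74/10) = 82.30°
∠[(j74)² + 18.1(j74) + 106.1] = ∠[-5369.9 + j1339.4] = 165.99°
∠G(j74) = 82.30° − 165.99° = -83.69°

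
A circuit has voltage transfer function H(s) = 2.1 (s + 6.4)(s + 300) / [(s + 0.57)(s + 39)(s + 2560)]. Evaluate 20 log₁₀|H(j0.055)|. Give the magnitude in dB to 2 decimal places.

-23.03 dB

|j0.055 + 6.4| = √(0.055² + 6.4²) = 6.4
|j0.055 + 300| = √(0.055² + 300²) = 300
|j0.055 + 0.57| = √(0.055² + 0.57²) = 0.5726
|j0.055 + 39| = √(0.055² + 39²) = 39
|j0.055 + 2560| = √(0.055² + 2560²) = 2560
|H(j0.055)| = 2.1 × 6.4 × 300 / (0.5726 × 39 × 2560) = 0.070525
20 log₁₀(0.070525) = -23.033 dB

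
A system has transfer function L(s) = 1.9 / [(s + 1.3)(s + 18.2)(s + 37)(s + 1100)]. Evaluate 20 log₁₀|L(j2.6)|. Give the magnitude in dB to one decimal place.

-121.2 dB

|j2.6 + 1.3| = √(2.6² + 1.3²) = 2.907
|j2.6 + 18.2| = √(2.6² + 18.2²) = 18.38
|j2.6 + 37| = √(2.6² + 37²) = 37.09
|j2.6 + 1100| = √(2.6² + 1100²) = 1100
|L(j2.6)| = 1.9 / (2.907 × 18.38 × 37.09 × 1100) = 8.7137e-07
20 log₁₀(8.7137e-07) = -121.20 dB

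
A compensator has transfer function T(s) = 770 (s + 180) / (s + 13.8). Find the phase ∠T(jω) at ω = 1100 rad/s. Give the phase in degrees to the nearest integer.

-9 deg

∠(j1100 + 180) = arctan(1100/180) = 80.71°
∠(j1100 + 13.8) = arctan(1100/13.8) = 89.28°
∠T(j1100) = 80.71° − 89.28° = -8.57°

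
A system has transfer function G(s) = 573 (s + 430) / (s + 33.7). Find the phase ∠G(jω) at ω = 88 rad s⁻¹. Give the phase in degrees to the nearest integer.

∠(j88 + 430) = arctan(88/430) = 11.57°
∠(j88 + 33.7) = arctan(88/33.7) = 69.05°
∠G(j88) = 11.57° − 69.05° = -57.48°

-57°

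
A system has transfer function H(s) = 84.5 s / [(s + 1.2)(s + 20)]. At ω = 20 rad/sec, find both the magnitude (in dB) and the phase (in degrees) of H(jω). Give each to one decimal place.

|j20| = 20
|j20 + 1.2| = √(20² + 1.2²) = 20.04
|j20 + 20| = √(20² + 20²) = 28.28
|H(j20)| = 84.5 × 20 / (20.04 × 28.28) = 2.9822
20 log₁₀(2.9822) = 9.49 dB
∠(j20) = 90.00°
∠(j20 + 1.2) = arctan(20/1.2) = 86.57°
∠(j20 + 20) = arctan(20/20) = 45.00°
∠H(j20) = 90.00° − (86.57° + 45.00°) = -41.57°

|H| = 9.5 dB, ∠H = -41.6°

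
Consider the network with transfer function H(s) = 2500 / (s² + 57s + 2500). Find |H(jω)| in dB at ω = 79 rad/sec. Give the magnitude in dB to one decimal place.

|(j79)² + 57(j79) + 2500| = |-3741 + j4503| = 5854
|H(j79)| = 2500 / 5854 = 0.42704
20 log₁₀(0.42704) = -7.39 dB

-7.4 dB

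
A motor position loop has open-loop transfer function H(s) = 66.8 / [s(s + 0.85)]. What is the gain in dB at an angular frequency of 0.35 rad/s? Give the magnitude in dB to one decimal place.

46.3 dB

|j0.35 + 0.85| = √(0.35² + 0.85²) = 0.9192
|j0.35| = 0.35
|H(j0.35)| = 66.8 / (0.9192 × 0.35) = 207.63
20 log₁₀(207.63) = 46.35 dB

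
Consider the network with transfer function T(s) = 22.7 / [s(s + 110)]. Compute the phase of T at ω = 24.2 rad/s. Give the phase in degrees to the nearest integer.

∠(j24.2 + 110) = arctan(24.2/110) = 12.41°
∠(j24.2) = 90.00°
∠T(j24.2) = − (12.41° + 90.00°) = -102.41°

-102 deg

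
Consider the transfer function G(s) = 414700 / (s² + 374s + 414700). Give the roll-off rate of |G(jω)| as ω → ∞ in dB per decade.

-40 dB/decade

With 0 zeros and 2 poles, the high-frequency asymptotic slope is 20 × (0 − 2) = -40 dB/decade.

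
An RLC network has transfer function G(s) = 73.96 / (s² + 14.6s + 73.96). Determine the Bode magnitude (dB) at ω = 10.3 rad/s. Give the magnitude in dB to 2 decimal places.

|(j10.3)² + 14.6(j10.3) + 73.96| = |-32.13 + j150.38| = 153.8
|G(j10.3)| = 73.96 / 153.8 = 0.48097
20 log₁₀(0.48097) = -6.358 dB

-6.36 dB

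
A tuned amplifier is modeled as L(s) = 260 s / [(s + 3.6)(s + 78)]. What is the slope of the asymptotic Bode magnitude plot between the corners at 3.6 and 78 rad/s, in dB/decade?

In this band the factors already past their corner are: 1 differentiator zero, pole at 3.6; net slope = 0 dB/decade.

0 dB/decade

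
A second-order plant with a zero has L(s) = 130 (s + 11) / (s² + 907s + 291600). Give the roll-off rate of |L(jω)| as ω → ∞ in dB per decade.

With 1 zero and 2 poles, the high-frequency asymptotic slope is 20 × (1 − 2) = -20 dB/decade.

-20 dB/decade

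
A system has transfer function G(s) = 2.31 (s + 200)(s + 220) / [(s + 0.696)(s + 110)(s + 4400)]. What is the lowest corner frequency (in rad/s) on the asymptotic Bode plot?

Break frequencies occur at each pole and zero magnitude: 0.696 rad/s, 110 rad/s, 200 rad/s, 220 rad/s, 4400 rad/s.
The lowest is 0.696 rad/s.

0.696 rad/s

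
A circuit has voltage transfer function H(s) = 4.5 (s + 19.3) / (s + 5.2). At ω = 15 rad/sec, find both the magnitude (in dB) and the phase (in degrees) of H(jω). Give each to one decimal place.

|j15 + 19.3| = √(15² + 19.3²) = 24.44
|j15 + 5.2| = √(15² + 5.2²) = 15.88
|H(j15)| = 4.5 × 24.44 / 15.88 = 6.9286
20 log₁₀(6.9286) = 16.81 dB
∠(j15 + 19.3) = arctan(15/19.3) = 37.85°
∠(j15 + 5.2) = arctan(15/5.2) = 70.88°
∠H(j15) = 37.85° − 70.88° = -33.03°

|H| = 16.8 dB, ∠H = -33.0°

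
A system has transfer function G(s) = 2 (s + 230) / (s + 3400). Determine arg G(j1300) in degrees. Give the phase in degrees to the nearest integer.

∠(j1300 + 230) = arctan(1300/230) = 79.97°
∠(j1300 + 3400) = arctan(1300/3400) = 20.92°
∠G(j1300) = 79.97° − 20.92° = 59.04°

59°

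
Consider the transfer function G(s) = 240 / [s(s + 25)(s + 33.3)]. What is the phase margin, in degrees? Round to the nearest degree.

Gain crossover: |G(jω)| = 1 at ω ≈ 0.288 rad/sec.
∠G(j0.288) = −90° − arctan(0.288/25) − arctan(0.288/33.3) ≈ -91.16°
PM = 180° + (-91.16°) = 88.84°

89°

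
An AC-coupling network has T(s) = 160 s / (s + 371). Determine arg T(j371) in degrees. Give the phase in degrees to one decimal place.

45.0°

∠(j371) = 90.00°
∠(j371 + 371) = arctan(371/371) = 45.00°
∠T(j371) = 90.00° − 45.00° = 45.00°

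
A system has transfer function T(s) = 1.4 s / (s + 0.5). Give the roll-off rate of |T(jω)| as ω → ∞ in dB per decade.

With 1 zero and 1 pole, the high-frequency asymptotic slope is 20 × (1 − 1) = 0 dB/decade.

0 dB/decade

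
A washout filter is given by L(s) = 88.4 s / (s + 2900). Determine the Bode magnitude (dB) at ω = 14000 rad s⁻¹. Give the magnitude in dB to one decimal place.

38.7 dB

|j14000| = 1.4e+04
|j14000 + 2900| = √(14000² + 2900²) = 1.43e+04
|L(j14000)| = 88.4 × 1.4e+04 / 1.43e+04 = 86.562
20 log₁₀(86.562) = 38.75 dB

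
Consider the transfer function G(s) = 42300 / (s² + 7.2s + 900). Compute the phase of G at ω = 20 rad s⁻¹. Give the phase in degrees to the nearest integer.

∠[(j20)² + 7.2(j20) + 900] = ∠[500 + j144] = 16.07°
∠G(j20) = −16.07° = -16.07°

-16°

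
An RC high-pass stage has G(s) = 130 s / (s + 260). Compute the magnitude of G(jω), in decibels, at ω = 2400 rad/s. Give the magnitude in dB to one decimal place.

42.2 dB

|j2400| = 2400
|j2400 + 260| = √(2400² + 260²) = 2414
|G(j2400)| = 130 × 2400 / 2414 = 129.24
20 log₁₀(129.24) = 42.23 dB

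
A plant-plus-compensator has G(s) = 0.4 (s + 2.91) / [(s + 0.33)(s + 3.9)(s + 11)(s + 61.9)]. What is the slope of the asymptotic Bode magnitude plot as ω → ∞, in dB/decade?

-60 dB/decade

With 1 zero and 4 poles, the high-frequency asymptotic slope is 20 × (1 − 4) = -60 dB/decade.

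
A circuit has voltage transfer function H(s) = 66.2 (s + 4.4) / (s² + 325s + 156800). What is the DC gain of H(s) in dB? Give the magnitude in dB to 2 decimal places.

H(0) = 66.2 × 4.4 / 156800 = 0.0018577
20 log₁₀(0.0018577) = -54.621 dB

-54.62 dB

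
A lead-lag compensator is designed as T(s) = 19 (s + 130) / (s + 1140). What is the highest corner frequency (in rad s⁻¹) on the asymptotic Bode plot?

1140 rad s⁻¹

Break frequencies occur at each pole and zero magnitude: 130 rad s⁻¹, 1140 rad s⁻¹.
The highest is 1140 rad s⁻¹.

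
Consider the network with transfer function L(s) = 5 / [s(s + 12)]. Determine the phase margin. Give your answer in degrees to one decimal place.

88.0°

Gain crossover: |L(jω)| = 1 at ω ≈ 0.416 rad/s.
∠L(j0.416) = −90° − arctan(0.416/12) ≈ -91.99°
PM = 180° + (-91.99°) = 88.01°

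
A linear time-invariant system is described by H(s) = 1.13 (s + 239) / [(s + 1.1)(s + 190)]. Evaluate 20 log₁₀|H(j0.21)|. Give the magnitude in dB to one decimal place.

|j0.21 + 239| = √(0.21² + 239²) = 239
|j0.21 + 1.1| = √(0.21² + 1.1²) = 1.12
|j0.21 + 190| = √(0.21² + 190²) = 190
|H(j0.21)| = 1.13 × 239 / (1.12 × 190) = 1.2693
20 log₁₀(1.2693) = 2.07 dB

2.1 dB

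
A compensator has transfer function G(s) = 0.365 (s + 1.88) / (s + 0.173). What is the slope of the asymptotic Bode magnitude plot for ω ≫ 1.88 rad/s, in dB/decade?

0 dB/decade

With 1 zero and 1 pole, the high-frequency asymptotic slope is 20 × (1 − 1) = 0 dB/decade.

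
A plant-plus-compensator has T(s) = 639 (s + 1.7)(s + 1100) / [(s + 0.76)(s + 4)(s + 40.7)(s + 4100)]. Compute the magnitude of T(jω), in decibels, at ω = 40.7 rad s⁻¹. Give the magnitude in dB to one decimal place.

-22.7 dB

|j40.7 + 1.7| = √(40.7² + 1.7²) = 40.74
|j40.7 + 1100| = √(40.7² + 1100²) = 1101
|j40.7 + 0.76| = √(40.7² + 0.76²) = 40.71
|j40.7 + 4| = √(40.7² + 4²) = 40.9
|j40.7 + 40.7| = √(40.7² + 40.7²) = 57.56
|j40.7 + 4100| = √(40.7² + 4100²) = 4100
|T(j40.7)| = 639 × 40.74 × 1101 / (40.71 × 40.9 × 57.56 × 4100) = 0.072928
20 log₁₀(0.072928) = -22.74 dB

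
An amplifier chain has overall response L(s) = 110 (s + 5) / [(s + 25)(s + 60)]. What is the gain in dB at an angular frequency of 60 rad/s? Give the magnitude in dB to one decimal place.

1.6 dB

|j60 + 5| = √(60² + 5²) = 60.21
|j60 + 25| = √(60² + 25²) = 65
|j60 + 60| = √(60² + 60²) = 84.85
|L(j60)| = 110 × 60.21 / (65 × 84.85) = 1.2008
20 log₁₀(1.2008) = 1.59 dB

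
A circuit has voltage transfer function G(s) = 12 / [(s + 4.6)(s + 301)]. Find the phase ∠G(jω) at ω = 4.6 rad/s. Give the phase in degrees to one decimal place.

∠(j4.6 + 4.6) = arctan(4.6/4.6) = 45.00°
∠(j4.6 + 301) = arctan(4.6/301) = 0.88°
∠G(j4.6) = − (45.00° + 0.88°) = -45.88°

-45.9 deg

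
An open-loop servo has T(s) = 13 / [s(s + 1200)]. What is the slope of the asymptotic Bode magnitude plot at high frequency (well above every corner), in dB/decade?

With 0 zeros and 2 poles, the high-frequency asymptotic slope is 20 × (0 − 2) = -40 dB/decade.

-40 dB/decade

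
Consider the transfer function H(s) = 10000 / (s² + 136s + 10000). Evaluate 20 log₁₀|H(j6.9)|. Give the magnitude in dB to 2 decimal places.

|(j6.9)² + 136(j6.9) + 10000| = |9952.4 + j938.4| = 9997
|H(j6.9)| = 10000 / 9997 = 1.0003
20 log₁₀(1.0003) = 0.003 dB

0.00 dB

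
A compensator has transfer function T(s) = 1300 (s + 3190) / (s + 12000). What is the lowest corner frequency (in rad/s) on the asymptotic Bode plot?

Break frequencies occur at each pole and zero magnitude: 3190 rad/s, 12000 rad/s.
The lowest is 3190 rad/s.

3190 rad/s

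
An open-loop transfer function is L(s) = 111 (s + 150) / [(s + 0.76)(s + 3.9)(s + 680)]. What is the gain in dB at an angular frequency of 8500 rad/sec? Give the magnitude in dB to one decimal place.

-116.3 dB

|j8500 + 150| = √(8500² + 150²) = 8501
|j8500 + 0.76| = √(8500² + 0.76²) = 8500
|j8500 + 3.9| = √(8500² + 3.9²) = 8500
|j8500 + 680| = √(8500² + 680²) = 8527
|L(j8500)| = 111 × 8501 / (8500 × 8500 × 8527) = 1.5317e-06
20 log₁₀(1.5317e-06) = -116.30 dB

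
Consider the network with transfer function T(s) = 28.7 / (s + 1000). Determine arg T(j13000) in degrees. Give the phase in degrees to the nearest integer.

-86 deg

∠(j13000 + 1000) = arctan(13000/1000) = 85.60°
∠T(j13000) = −85.60° = -85.60°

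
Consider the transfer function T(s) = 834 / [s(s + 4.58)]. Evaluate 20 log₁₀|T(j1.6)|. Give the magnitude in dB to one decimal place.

|j1.6 + 4.58| = √(1.6² + 4.58²) = 4.851
|j1.6| = 1.6
|T(j1.6)| = 834 / (4.851 × 1.6) = 107.44
20 log₁₀(107.44) = 40.62 dB

40.6 dB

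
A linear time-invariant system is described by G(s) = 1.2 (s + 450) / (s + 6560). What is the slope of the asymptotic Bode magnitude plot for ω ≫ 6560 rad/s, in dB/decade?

0 dB/decade

With 1 zero and 1 pole, the high-frequency asymptotic slope is 20 × (1 − 1) = 0 dB/decade.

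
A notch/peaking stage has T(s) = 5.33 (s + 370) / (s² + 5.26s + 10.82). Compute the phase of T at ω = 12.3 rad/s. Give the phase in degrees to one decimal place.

-153.4°

∠(j12.3 + 370) = arctan(12.3/370) = 1.90°
∠[(j12.3)² + 5.26(j12.3) + 10.82] = ∠[-140.47 + j64.698] = 155.27°
∠T(j12.3) = 1.90° − 155.27° = -153.37°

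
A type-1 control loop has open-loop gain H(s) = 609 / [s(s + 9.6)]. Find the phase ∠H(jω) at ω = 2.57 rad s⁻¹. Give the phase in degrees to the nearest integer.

∠(j2.57 + 9.6) = arctan(2.57/9.6) = 14.99°
∠(j2.57) = 90.00°
∠H(j2.57) = − (14.99° + 90.00°) = -104.99°

-105°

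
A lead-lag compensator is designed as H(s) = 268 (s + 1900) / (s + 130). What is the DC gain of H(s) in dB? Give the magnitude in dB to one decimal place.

H(0) = 268 × 1900 / 130 = 3916.9
20 log₁₀(3916.9) = 71.86 dB

71.9 dB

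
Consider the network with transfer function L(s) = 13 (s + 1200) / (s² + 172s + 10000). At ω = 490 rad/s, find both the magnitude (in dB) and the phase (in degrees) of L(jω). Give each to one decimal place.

|j490 + 1200| = √(490² + 1200²) = 1296
|(j490)² + 172(j490) + 10000| = |-2.301e+05 + j84280| = 2.45e+05
|L(j490)| = 13 × 1296 / 2.45e+05 = 0.068763
20 log₁₀(0.068763) = -23.25 dB
∠(j490 + 1200) = arctan(490/1200) = 22.21°
∠[(j490)² + 172(j490) + 10000] = ∠[-2.301e+05 + j84280] = 159.88°
∠L(j490) = 22.21° − 159.88° = -137.67°

|L| = -23.3 dB, ∠L = -137.7°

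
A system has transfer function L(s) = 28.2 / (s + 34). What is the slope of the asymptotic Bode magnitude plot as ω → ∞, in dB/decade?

-20 dB/decade

With 0 zeros and 1 pole, the high-frequency asymptotic slope is 20 × (0 − 1) = -20 dB/decade.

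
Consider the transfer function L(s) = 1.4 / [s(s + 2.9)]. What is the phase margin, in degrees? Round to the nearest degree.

81°

Gain crossover: |L(jω)| = 1 at ω ≈ 0.476 rad/s.
∠L(j0.476) = −90° − arctan(0.476/2.9) ≈ -99.33°
PM = 180° + (-99.33°) = 80.67°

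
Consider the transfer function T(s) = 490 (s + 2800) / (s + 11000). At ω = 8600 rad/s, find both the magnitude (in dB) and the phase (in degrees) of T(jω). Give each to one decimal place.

|T| = 50.0 dB, ∠T = 33.9°

|j8600 + 2800| = √(8600² + 2800²) = 9044
|j8600 + 11000| = √(8600² + 11000²) = 1.396e+04
|T(j8600)| = 490 × 9044 / 1.396e+04 = 317.39
20 log₁₀(317.39) = 50.03 dB
∠(j8600 + 2800) = arctan(8600/2800) = 71.97°
∠(j8600 + 11000) = arctan(8600/11000) = 38.02°
∠T(j8600) = 71.97° − 38.02° = 33.95°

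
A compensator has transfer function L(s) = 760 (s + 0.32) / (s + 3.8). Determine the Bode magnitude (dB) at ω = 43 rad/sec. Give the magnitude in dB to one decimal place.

57.6 dB

|j43 + 0.32| = √(43² + 0.32²) = 43
|j43 + 3.8| = √(43² + 3.8²) = 43.17
|L(j43)| = 760 × 43 / 43.17 = 757.07
20 log₁₀(757.07) = 57.58 dB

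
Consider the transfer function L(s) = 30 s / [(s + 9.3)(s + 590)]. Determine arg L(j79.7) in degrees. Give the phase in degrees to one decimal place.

-1.0°

∠(j79.7) = 90.00°
∠(j79.7 + 9.3) = arctan(79.7/9.3) = 83.34°
∠(j79.7 + 590) = arctan(79.7/590) = 7.69°
∠L(j79.7) = 90.00° − (83.34° + 7.69°) = -1.04°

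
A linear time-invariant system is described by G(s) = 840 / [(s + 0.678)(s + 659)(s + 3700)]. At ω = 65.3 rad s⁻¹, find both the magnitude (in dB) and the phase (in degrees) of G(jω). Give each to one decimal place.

|G| = -105.6 dB, ∠G = -96.1°

|j65.3 + 0.678| = √(65.3² + 0.678²) = 65.3
|j65.3 + 659| = √(65.3² + 659²) = 662.2
|j65.3 + 3700| = √(65.3² + 3700²) = 3701
|G(j65.3)| = 840 / (65.3 × 662.2 × 3701) = 5.2489e-06
20 log₁₀(5.2489e-06) = -105.60 dB
∠(j65.3 + 0.678) = arctan(65.3/0.678) = 89.41°
∠(j65.3 + 659) = arctan(65.3/659) = 5.66°
∠(j65.3 + 3700) = arctan(65.3/3700) = 1.01°
∠G(j65.3) = − (89.41° + 5.66° + 1.01°) = -96.08°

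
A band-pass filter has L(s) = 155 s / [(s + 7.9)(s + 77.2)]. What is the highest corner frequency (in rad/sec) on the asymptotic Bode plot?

Break frequencies occur at each pole and zero magnitude: 7.9 rad/sec, 77.2 rad/sec.
The highest is 77.2 rad/sec.

77.2 rad/sec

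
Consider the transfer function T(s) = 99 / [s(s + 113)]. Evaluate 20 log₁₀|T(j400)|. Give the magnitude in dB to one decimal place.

-64.5 dB

|j400 + 113| = √(400² + 113²) = 415.7
|j400| = 400
|T(j400)| = 99 / (415.7 × 400) = 0.00059545
20 log₁₀(0.00059545) = -64.50 dB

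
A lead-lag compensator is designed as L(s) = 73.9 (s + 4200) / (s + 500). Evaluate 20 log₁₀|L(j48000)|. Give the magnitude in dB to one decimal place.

|j48000 + 4200| = √(48000² + 4200²) = 4.818e+04
|j48000 + 500| = √(48000² + 500²) = 4.8e+04
|L(j48000)| = 73.9 × 4.818e+04 / 4.8e+04 = 74.178
20 log₁₀(74.178) = 37.41 dB

37.4 dB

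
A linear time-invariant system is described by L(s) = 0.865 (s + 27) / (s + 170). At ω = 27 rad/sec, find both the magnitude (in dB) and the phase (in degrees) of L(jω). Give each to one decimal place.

|L| = -14.3 dB, ∠L = 36.0°

|j27 + 27| = √(27² + 27²) = 38.18
|j27 + 170| = √(27² + 170²) = 172.1
|L(j27)| = 0.865 × 38.18 / 172.1 = 0.19188
20 log₁₀(0.19188) = -14.34 dB
∠(j27 + 27) = arctan(27/27) = 45.00°
∠(j27 + 170) = arctan(27/170) = 9.02°
∠L(j27) = 45.00° − 9.02° = 35.98°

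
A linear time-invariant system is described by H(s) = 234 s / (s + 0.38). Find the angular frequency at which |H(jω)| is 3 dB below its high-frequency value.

For a single-pole high-pass, the −3 dB point is at the pole: ω = 0.38 rad/sec.

0.38 rad/sec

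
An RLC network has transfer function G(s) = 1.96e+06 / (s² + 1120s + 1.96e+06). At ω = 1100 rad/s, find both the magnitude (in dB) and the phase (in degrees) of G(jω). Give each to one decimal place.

|G| = 2.7 dB, ∠G = -58.7°

|(j1100)² + 1120(j1100) + 1.96e+06| = |7.5e+05 + j1.232e+06| = 1.442e+06
|G(j1100)| = 1.96e+06 / 1.442e+06 = 1.3589
20 log₁₀(1.3589) = 2.66 dB
∠[(j1100)² + 1120(j1100) + 1.96e+06] = ∠[7.5e+05 + j1.232e+06] = 58.67°
∠G(j1100) = −58.67° = -58.67°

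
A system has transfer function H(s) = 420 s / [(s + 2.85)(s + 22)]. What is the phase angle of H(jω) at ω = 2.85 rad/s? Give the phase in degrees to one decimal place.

∠(j2.85) = 90.00°
∠(j2.85 + 2.85) = arctan(2.85/2.85) = 45.00°
∠(j2.85 + 22) = arctan(2.85/22) = 7.38°
∠H(j2.85) = 90.00° − (45.00° + 7.38°) = 37.62°

37.6 deg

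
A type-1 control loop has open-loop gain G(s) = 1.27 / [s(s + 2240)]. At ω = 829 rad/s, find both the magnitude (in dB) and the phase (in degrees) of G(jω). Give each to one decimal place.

|j829 + 2240| = √(829² + 2240²) = 2388
|j829| = 829
|G(j829)| = 1.27 / (2388 × 829) = 6.414e-07
20 log₁₀(6.414e-07) = -123.86 dB
∠(j829 + 2240) = arctan(829/2240) = 20.31°
∠(j829) = 90.00°
∠G(j829) = − (20.31° + 90.00°) = -110.31°

|G| = -123.9 dB, ∠G = -110.3 deg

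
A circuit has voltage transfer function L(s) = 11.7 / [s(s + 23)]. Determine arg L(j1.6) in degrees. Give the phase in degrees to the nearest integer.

-94°

∠(j1.6 + 23) = arctan(1.6/23) = 3.98°
∠(j1.6) = 90.00°
∠L(j1.6) = − (3.98° + 90.00°) = -93.98°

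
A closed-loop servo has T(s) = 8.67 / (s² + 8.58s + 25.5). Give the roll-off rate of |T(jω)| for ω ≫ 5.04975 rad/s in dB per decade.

-40 dB/decade

With 0 zeros and 2 poles, the high-frequency asymptotic slope is 20 × (0 − 2) = -40 dB/decade.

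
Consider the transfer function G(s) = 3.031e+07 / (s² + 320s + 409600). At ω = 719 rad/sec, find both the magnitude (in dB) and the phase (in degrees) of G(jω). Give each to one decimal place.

|(j719)² + 320(j719) + 409600| = |-1.0736e+05 + j2.3008e+05| = 2.539e+05
|G(j719)| = 3.031e+07 / 2.539e+05 = 119.38
20 log₁₀(119.38) = 41.54 dB
∠[(j719)² + 320(j719) + 409600] = ∠[-1.0736e+05 + j2.3008e+05] = 115.01°
∠G(j719) = −115.01° = -115.01°

|G| = 41.5 dB, ∠G = -115.0°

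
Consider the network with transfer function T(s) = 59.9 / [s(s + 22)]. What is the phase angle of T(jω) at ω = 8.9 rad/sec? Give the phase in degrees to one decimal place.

∠(j8.9 + 22) = arctan(8.9/22) = 22.03°
∠(j8.9) = 90.00°
∠T(j8.9) = − (22.03° + 90.00°) = -112.03°

-112.0°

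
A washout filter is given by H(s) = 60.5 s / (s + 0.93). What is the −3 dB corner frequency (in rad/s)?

For a single-pole high-pass, the −3 dB point is at the pole: ω = 0.93 rad/s.

0.93 rad/s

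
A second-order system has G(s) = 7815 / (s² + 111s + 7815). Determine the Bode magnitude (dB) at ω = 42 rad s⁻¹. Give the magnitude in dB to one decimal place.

|(j42)² + 111(j42) + 7815| = |6051 + j4662| = 7639
|G(j42)| = 7815 / 7639 = 1.0231
20 log₁₀(1.0231) = 0.20 dB

0.2 dB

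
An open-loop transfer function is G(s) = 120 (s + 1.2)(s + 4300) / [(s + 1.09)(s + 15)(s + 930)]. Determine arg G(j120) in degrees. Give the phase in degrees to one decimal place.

-88.7°

∠(j120 + 1.2) = arctan(120/1.2) = 89.43°
∠(j120 + 4300) = arctan(120/4300) = 1.60°
∠(j120 + 1.09) = arctan(120/1.09) = 89.48°
∠(j120 + 15) = arctan(120/15) = 82.87°
∠(j120 + 930) = arctan(120/930) = 7.35°
∠G(j120) = 89.43° + 1.60° − (89.48° + 82.87° + 7.35°) = -88.68°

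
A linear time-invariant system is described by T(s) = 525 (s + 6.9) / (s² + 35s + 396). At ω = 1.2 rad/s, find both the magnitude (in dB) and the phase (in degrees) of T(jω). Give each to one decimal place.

|j1.2 + 6.9| = √(1.2² + 6.9²) = 7.004
|(j1.2)² + 35(j1.2) + 396| = |394.56 + j42| = 396.8
|T(j1.2)| = 525 × 7.004 / 396.8 = 9.2666
20 log₁₀(9.2666) = 19.34 dB
∠(j1.2 + 6.9) = arctan(1.2/6.9) = 9.87°
∠[(j1.2)² + 35(j1.2) + 396] = ∠[394.56 + j42] = 6.08°
∠T(j1.2) = 9.87° − 6.08° = 3.79°

|T| = 19.3 dB, ∠T = 3.8°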